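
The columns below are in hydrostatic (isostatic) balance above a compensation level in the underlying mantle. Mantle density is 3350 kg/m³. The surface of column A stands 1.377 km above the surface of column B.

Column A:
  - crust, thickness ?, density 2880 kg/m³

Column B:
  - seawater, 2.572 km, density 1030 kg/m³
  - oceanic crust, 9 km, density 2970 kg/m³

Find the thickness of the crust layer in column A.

29.8 km

Take the compensation level at the base of the deeper column (depth z_c below the surface of column A) and equate Σ ρ_i t_i down to z_c; mantle fills any gap and the z_c terms cancel.
Column A: x×2880 + (z_c − 0 − x)×3350
Column B: 1.377×0 + 2.572×1030 + 9×2970 + (z_c − 1.377 − 11.572)×3350
The z_c×3350 term appears on both sides and cancels. Collect the known terms of each column as K = Σ(ρt)_known − 3350 × (depth of known layers): K_A = 0 − 3350×0 = 0; K_B = 29379.16 − 3350×(1.377 + 11.572) = −13999.99.
Balance: K_A − x×(3350 − 2880) = K_B, so x = (K_A − K_B)/(3350 − 2880) = 14000/470 = 29.8 km.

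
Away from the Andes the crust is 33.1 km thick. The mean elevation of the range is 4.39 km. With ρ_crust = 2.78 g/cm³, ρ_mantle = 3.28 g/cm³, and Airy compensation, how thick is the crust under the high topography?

Root depth r = h ρ_c / (ρ_m − ρ_c) = 4.39 km × 2.78 / 0.5 = 24.41 km.
Total thickness = T + h + r = 33.1 km + 4.39 km + 24.41 km = 61.9 km.

61.9 km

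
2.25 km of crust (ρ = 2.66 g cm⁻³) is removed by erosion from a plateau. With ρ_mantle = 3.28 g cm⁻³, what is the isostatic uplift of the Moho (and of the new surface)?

1.82 km

Unloading: uplift u = e ρ_c/ρ_m = 2.25 km × 2.66/3.28 = 1.82 km.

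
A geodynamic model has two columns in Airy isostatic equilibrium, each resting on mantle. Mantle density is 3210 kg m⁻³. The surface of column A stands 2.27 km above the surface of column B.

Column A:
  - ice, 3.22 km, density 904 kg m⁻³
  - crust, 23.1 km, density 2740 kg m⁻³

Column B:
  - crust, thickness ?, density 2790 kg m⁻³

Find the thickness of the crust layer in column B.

26.2 km

Take the compensation level at the base of the deeper column (depth z_c below the surface of column A) and equate Σ ρ_i t_i down to z_c; mantle fills any gap and the z_c terms cancel.
Column A: 3.22×904 + 23.1×2740 + (z_c − 26.32)×3210
Column B: 2.27×0 + x×2790 + (z_c − 2.27 − 0 − x)×3210
The z_c×3210 term appears on both sides and cancels. Collect the known terms of each column as K = Σ(ρt)_known − 3210 × (depth of known layers): K_A = 66204.88 − 3210×26.32 = −18282.32; K_B = 0 − 3210×(2.27 + 0) = −7286.7.
Balance: K_A = K_B − x×(3210 − 2790), so x = (K_B − K_A)/(3210 − 2790) = 10995.6/420 = 26.2 km.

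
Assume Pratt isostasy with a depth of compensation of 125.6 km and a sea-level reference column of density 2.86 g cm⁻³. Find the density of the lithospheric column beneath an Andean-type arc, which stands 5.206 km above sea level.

2.75 g cm⁻³

Pratt balance: ρ_ref D = ρ (D + h).
ρ = ρ_ref D/(D + h) = 2.86 × 125.6 km/(125.6 km + 5.206 km) = 2.75 g cm⁻³.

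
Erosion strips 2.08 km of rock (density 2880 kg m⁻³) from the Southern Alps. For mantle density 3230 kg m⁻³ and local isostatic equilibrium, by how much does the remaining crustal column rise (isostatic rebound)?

Unloading: uplift u = e ρ_c/ρ_m = 2.08 km × 2880/3230 = 1.85 km.

1.85 km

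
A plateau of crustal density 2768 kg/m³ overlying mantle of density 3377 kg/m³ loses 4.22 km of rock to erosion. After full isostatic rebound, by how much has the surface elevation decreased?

Rebound u = e ρ_c/ρ_m = 4.22 km × 2768/3377 = 3.459 km.
Net surface drop = e − u = 4.22 km − 3.459 km = e (ρ_m − ρ_c)/ρ_m = 0.761 km.

0.761 km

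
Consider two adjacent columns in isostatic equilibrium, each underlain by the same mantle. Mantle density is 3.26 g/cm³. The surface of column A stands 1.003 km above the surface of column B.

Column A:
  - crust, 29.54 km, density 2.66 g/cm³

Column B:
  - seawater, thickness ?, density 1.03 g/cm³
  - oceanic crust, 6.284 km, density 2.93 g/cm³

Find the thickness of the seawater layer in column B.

5.55 km

Take the compensation level at the base of the deeper column (depth z_c below the surface of column A) and equate Σ ρ_i t_i down to z_c; mantle fills any gap and the z_c terms cancel.
Column A: 29.54×2.66 + (z_c − 29.54)×3.26
Column B: 1.003×0 + x×1.03 + 6.284×2.93 + (z_c − 1.003 − 6.284 − x)×3.26
The z_c×3.26 term appears on both sides and cancels. Collect the known terms of each column as K = Σ(ρt)_known − 3.26 × (depth of known layers): K_A = 78.5764 − 3.26×29.54 = −17.724; K_B = 18.41212 − 3.26×(1.003 + 6.284) = −5.3435.
Balance: K_A = K_B − x×(3.26 − 1.03), so x = (K_B − K_A)/(3.26 − 1.03) = 12.3805/2.23 = 5.55 km.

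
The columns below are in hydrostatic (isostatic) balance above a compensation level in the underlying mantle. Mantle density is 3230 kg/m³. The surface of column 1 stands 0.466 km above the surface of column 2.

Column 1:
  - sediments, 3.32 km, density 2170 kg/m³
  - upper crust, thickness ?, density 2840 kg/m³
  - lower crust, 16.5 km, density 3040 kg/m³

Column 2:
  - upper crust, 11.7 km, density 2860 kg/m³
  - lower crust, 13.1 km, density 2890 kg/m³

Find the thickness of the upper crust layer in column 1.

9.32 km

Take the compensation level at the base of the deeper column (depth z_c below the surface of column 1) and equate Σ ρ_i t_i down to z_c; mantle fills any gap and the z_c terms cancel.
Column 1: 3.32×2170 + x×2840 + 16.5×3040 + (z_c − 19.82 − x)×3230
Column 2: 0.466×0 + 11.7×2860 + 13.1×2890 + (z_c − 0.466 − 24.8)×3230
The z_c×3230 term appears on both sides and cancels. Collect the known terms of each column as K = Σ(ρt)_known − 3230 × (depth of known layers): K_1 = 57364.4 − 3230×19.82 = −6654.2; K_2 = 71321 − 3230×(0.466 + 24.8) = −10288.18.
Balance: K_1 − x×(3230 − 2840) = K_2, so x = (K_1 − K_2)/(3230 − 2840) = 3633.98/390 = 9.32 km.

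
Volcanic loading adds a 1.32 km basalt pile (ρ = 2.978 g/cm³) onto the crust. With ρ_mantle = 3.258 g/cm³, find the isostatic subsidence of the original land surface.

Subaerial loading: s = t ρ_load / ρ_m.
s = 1.32 km × 2.978/3.258 = 1.21 km.

1.21 km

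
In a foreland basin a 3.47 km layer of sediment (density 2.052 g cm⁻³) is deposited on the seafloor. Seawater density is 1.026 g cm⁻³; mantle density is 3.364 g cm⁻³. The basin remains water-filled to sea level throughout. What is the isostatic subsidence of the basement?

1.52 km

Submarine loading: the sediment displaces seawater, and the subsidence is in turn flooded, so s (ρ_m − ρ_w) = t (ρ_sed − ρ_w).
s = 3.47 km × (2.052 − 1.026) / (3.364 − 1.026) = 1.52 km.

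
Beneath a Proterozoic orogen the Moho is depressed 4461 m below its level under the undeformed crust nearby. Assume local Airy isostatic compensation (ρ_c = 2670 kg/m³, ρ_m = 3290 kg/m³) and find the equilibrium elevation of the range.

1040 m

Balancing pressure at the compensation depth: ρ_c h = (ρ_m − ρ_c) r.
h = r (ρ_m − ρ_c) / ρ_c = 4461 m × (3290 − 2670) / 2670 = 1040 m.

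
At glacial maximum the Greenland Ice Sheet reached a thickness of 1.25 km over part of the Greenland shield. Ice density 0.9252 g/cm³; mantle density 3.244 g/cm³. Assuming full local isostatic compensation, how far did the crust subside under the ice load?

0.357 km

For local isostatic compensation: the ice load ρ_ice t is balanced by mantle displaced below, ρ_m s.
s = t ρ_ice / ρ_m = 1.25 km × 0.9252/3.244 = 0.357 km.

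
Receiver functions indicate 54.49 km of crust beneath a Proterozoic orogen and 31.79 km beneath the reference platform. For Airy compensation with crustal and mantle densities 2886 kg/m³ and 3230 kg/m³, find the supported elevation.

2.42 km

Excess crust Δ = 54.49 km − 31.79 km = 22.7 km, split between elevation h and root r with h + r = Δ.
Airy balance ρ_c h = (ρ_m − ρ_c) r gives r = h ρ_c/(ρ_m − ρ_c), so h (1 + ρ_c/(ρ_m − ρ_c)) = Δ, i.e. h = Δ (ρ_m − ρ_c)/ρ_m.
h = 22.7 km × 344/3230 = 2.42 km.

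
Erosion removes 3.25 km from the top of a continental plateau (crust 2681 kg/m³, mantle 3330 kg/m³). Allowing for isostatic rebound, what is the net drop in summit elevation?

Rebound u = e ρ_c/ρ_m = 3.25 km × 2681/3330 = 2.617 km.
Net surface drop = e − u = 3.25 km − 2.617 km = e (ρ_m − ρ_c)/ρ_m = 0.633 km.

0.633 km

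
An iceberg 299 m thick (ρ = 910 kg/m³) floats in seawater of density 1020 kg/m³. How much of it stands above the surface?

Floating equilibrium: submerged depth d = t ρ_obj/ρ_fluid = 299 m × 910/1020 = 266.8 m.
Freeboard = t − d = 299 m − 266.8 m = 32.2 m.

32.2 m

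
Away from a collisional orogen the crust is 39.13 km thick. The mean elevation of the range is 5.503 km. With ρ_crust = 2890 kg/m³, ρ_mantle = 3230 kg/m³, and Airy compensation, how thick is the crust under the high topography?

Root depth r = h ρ_c / (ρ_m − ρ_c) = 5.503 km × 2890 / 340 = 46.78 km.
Total thickness = T + h + r = 39.13 km + 5.503 km + 46.78 km = 91.4 km.

91.4 km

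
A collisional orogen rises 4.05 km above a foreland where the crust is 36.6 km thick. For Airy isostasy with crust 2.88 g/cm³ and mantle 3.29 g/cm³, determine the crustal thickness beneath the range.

69.1 km

Root depth r = h ρ_c / (ρ_m − ρ_c) = 4.05 km × 2.88 / 0.41 = 28.45 km.
Total thickness = T + h + r = 36.6 km + 4.05 km + 28.45 km = 69.1 km.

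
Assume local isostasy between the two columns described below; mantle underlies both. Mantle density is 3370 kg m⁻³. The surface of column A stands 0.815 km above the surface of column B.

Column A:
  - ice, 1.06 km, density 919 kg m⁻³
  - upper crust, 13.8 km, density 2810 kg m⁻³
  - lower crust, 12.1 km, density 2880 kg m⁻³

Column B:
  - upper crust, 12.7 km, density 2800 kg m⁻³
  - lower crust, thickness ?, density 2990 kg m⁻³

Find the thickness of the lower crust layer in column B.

Take the compensation level at the base of the deeper column (depth z_c below the surface of column A) and equate Σ ρ_i t_i down to z_c; mantle fills any gap and the z_c terms cancel.
Column A: 1.06×919 + 13.8×2810 + 12.1×2880 + (z_c − 26.96)×3370
Column B: 0.815×0 + 12.7×2800 + x×2990 + (z_c − 0.815 − 12.7 − x)×3370
The z_c×3370 term appears on both sides and cancels. Collect the known terms of each column as K = Σ(ρt)_known − 3370 × (depth of known layers): K_A = 74600.14 − 3370×26.96 = −16255.06; K_B = 35560 − 3370×(0.815 + 12.7) = −9985.55.
Balance: K_A = K_B − x×(3370 − 2990), so x = (K_B − K_A)/(3370 − 2990) = 6269.51/380 = 16.5 km.

16.5 km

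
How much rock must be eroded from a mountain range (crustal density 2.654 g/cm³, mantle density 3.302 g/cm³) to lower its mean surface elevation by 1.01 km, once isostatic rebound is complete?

Net drop Δ = e − u = e − e ρ_c/ρ_m = e (ρ_m − ρ_c)/ρ_m.
e = Δ ρ_m/(ρ_m − ρ_c) = 1.01 km × 3.302/0.648 = 5.15 km.

5.15 km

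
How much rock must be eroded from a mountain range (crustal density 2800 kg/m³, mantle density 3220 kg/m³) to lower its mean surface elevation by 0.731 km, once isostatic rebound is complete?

5.6 km

Net drop Δ = e − u = e − e ρ_c/ρ_m = e (ρ_m − ρ_c)/ρ_m.
e = Δ ρ_m/(ρ_m − ρ_c) = 0.731 km × 3220/420 = 5.6 km.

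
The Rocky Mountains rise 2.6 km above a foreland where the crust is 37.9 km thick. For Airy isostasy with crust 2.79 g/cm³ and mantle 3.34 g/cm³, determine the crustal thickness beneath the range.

Root depth r = h ρ_c / (ρ_m − ρ_c) = 2.6 km × 2.79 / 0.55 = 13.19 km.
Total thickness = T + h + r = 37.9 km + 2.6 km + 13.19 km = 53.7 km.

53.7 km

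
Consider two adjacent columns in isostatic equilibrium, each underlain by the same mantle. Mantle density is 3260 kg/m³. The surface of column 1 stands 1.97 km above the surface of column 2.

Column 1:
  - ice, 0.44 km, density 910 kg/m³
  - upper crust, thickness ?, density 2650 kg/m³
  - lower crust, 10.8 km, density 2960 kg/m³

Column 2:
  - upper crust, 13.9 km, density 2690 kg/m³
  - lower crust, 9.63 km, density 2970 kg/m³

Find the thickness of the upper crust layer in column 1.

21.1 km

Take the compensation level at the base of the deeper column (depth z_c below the surface of column 1) and equate Σ ρ_i t_i down to z_c; mantle fills any gap and the z_c terms cancel.
Column 1: 0.44×910 + x×2650 + 10.8×2960 + (z_c − 11.24 − x)×3260
Column 2: 1.97×0 + 13.9×2690 + 9.63×2970 + (z_c − 1.97 − 23.53)×3260
The z_c×3260 term appears on both sides and cancels. Collect the known terms of each column as K = Σ(ρt)_known − 3260 × (depth of known layers): K_1 = 32368.4 − 3260×11.24 = −4274; K_2 = 65992.1 − 3260×(1.97 + 23.53) = −17137.9.
Balance: K_1 − x×(3260 − 2650) = K_2, so x = (K_1 − K_2)/(3260 − 2650) = 12863.9/610 = 21.1 km.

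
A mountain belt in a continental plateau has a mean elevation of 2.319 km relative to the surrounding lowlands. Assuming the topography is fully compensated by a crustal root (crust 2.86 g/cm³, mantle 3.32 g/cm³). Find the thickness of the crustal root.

Balancing pressure at the compensation depth: the weight of the topography is balanced by the buoyancy of the root, ρ_c h = (ρ_m − ρ_c) r.
r = h · ρ_c / (ρ_m − ρ_c) = 2.319 km × 2.86 / (3.32 − 2.86) = 14.4 km.

14.4 km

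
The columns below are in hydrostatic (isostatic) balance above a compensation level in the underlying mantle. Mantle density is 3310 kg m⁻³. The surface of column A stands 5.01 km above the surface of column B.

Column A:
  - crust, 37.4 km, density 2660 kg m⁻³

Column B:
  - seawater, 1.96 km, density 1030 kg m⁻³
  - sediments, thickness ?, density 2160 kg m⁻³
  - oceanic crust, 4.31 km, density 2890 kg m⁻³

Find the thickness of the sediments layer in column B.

1.26 km

Take the compensation level at the base of the deeper column (depth z_c below the surface of column A) and equate Σ ρ_i t_i down to z_c; mantle fills any gap and the z_c terms cancel.
Column A: 37.4×2660 + (z_c − 37.4)×3310
Column B: 5.01×0 + 1.96×1030 + x×2160 + 4.31×2890 + (z_c − 5.01 − 6.27 − x)×3310
The z_c×3310 term appears on both sides and cancels. Collect the known terms of each column as K = Σ(ρt)_known − 3310 × (depth of known layers): K_A = 99484 − 3310×37.4 = −24310; K_B = 14474.7 − 3310×(5.01 + 6.27) = −22862.1.
Balance: K_A = K_B − x×(3310 − 2160), so x = (K_B − K_A)/(3310 − 2160) = 1447.9/1150 = 1.26 km.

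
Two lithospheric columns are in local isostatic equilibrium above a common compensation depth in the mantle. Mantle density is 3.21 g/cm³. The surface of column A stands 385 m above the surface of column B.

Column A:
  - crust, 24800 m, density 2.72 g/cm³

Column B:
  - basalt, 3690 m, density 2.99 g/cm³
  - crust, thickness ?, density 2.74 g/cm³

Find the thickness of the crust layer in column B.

21500 m

Take the compensation level at the base of the deeper column (depth z_c below the surface of column A) and equate Σ ρ_i t_i down to z_c; mantle fills any gap and the z_c terms cancel.
Column A: 24800×2.72 + (z_c − 24800)×3.21
Column B: 385×0 + 3690×2.99 + x×2.74 + (z_c − 385 − 3690 − x)×3.21
The z_c×3.21 term appears on both sides and cancels. Collect the known terms of each column as K = Σ(ρt)_known − 3.21 × (depth of known layers): K_A = 67456 − 3.21×24800 = −12152; K_B = 11033.1 − 3.21×(385 + 3690) = −2047.65.
Balance: K_A = K_B − x×(3.21 − 2.74), so x = (K_B − K_A)/(3.21 − 2.74) = 10104.4/0.47 = 21500 m.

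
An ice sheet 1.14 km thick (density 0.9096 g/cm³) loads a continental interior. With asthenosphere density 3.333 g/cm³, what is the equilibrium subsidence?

0.311 km

Equating mass per unit area of the two columns: the ice load ρ_ice t is balanced by mantle displaced below, ρ_m s.
s = t ρ_ice / ρ_m = 1.14 km × 0.9096/3.333 = 0.311 km.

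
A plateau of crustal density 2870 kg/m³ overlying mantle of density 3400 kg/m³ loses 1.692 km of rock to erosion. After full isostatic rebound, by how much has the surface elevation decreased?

0.264 km

Rebound u = e ρ_c/ρ_m = 1.692 km × 2870/3400 = 1.428 km.
Net surface drop = e − u = 1.692 km − 1.428 km = e (ρ_m − ρ_c)/ρ_m = 0.264 km.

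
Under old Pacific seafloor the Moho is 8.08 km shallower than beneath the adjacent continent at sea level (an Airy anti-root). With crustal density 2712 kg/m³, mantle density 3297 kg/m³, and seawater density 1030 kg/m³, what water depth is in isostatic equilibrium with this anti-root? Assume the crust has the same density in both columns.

2.81 km

Replacing a thickness d of crust by seawater at the top must be balanced by replacing crust with mantle at the base: d (ρ_c − ρ_w) = a (ρ_m − ρ_c).
d = a (ρ_m − ρ_c)/(ρ_c − ρ_w) = 8.08 km × 585/1682 = 2.81 km.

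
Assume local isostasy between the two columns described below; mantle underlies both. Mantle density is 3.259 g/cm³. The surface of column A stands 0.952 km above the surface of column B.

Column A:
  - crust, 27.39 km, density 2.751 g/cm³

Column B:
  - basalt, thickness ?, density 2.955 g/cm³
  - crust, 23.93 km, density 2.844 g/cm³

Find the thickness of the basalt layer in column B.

2.9 km

Take the compensation level at the base of the deeper column (depth z_c below the surface of column A) and equate Σ ρ_i t_i down to z_c; mantle fills any gap and the z_c terms cancel.
Column A: 27.39×2.751 + (z_c − 27.39)×3.259
Column B: 0.952×0 + x×2.955 + 23.93×2.844 + (z_c − 0.952 − 23.93 − x)×3.259
The z_c×3.259 term appears on both sides and cancels. Collect the known terms of each column as K = Σ(ρt)_known − 3.259 × (depth of known layers): K_A = 75.34989 − 3.259×27.39 = −13.91412; K_B = 68.05692 − 3.259×(0.952 + 23.93) = −13.033518.
Balance: K_A = K_B − x×(3.259 − 2.955), so x = (K_B − K_A)/(3.259 − 2.955) = 0.880602/0.304 = 2.9 km.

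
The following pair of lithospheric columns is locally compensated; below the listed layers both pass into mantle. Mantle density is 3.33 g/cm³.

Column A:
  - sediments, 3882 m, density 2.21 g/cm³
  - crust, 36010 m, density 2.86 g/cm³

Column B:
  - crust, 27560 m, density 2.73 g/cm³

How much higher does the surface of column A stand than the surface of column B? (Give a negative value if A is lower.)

For any compensation level in the mantle, the mantle terms cancel and isostasy reduces to e = (Σt_A − Σt_B) − (Σ(ρt)_A − Σ(ρt)_B) / ρ_m.
Σt_A = 39892 m; Σt_B = 27560 m; Σ(ρt)_A = 111567.82; Σ(ρt)_B = 75238.8 (in m·g/cm³).
e = (39892 − 27560) − (111567.82 − 75238.8) / 3.33 = 1420 m.

1420 m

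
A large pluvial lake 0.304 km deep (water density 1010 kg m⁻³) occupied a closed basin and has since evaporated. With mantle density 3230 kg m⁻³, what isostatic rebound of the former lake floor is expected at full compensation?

u = d ρ_w/ρ_m = 0.304 km × 1010/3230 = 0.0951 km.

0.0951 km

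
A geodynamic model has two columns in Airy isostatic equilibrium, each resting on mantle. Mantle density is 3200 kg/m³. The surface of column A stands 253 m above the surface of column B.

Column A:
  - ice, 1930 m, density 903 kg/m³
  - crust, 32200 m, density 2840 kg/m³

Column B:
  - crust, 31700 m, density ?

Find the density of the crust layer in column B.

Take the compensation level at the base of the deeper column (depth z_c below the surface of column A) and equate Σ ρ_i t_i down to z_c; mantle fills any gap and the z_c terms cancel.
Column A: 1930×903 + 32200×2840 + (z_c − 34130)×3200
Column B: 253×0 + 31700×ρ + (z_c − 253 − 31700)×3200
The z_c×3200 term appears on both sides and cancels. Collect the known terms of each column as K = Σ(ρt)_known − 3200 × (depth of known layers): K_A = 93190790 − 3200×34130 = −16025210; K_B = 0 − 3200×(253 + 31700) = −102249600.
Balance: K_A = K_B + 31700×ρ, so ρ = (K_A − K_B)/31700 = 86224400/31700 = 2720 kg/m³.

2720 kg/m³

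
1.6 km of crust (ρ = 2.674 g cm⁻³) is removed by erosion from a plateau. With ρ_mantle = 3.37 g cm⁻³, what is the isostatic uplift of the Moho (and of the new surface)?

1.27 km

Unloading: uplift u = e ρ_c/ρ_m = 1.6 km × 2.674/3.37 = 1.27 km.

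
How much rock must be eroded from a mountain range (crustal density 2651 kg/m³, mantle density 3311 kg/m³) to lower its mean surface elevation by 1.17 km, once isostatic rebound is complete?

5.87 km

Net drop Δ = e − u = e − e ρ_c/ρ_m = e (ρ_m − ρ_c)/ρ_m.
e = Δ ρ_m/(ρ_m − ρ_c) = 1.17 km × 3311/660 = 5.87 km.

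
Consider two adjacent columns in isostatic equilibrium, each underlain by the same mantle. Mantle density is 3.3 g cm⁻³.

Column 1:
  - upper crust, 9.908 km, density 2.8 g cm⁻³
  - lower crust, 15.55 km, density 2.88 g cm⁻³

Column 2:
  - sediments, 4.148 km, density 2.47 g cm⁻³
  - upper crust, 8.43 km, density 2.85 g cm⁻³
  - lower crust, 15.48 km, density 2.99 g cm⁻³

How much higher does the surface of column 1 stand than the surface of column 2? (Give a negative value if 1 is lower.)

−0.167 km

For any compensation level in the mantle, the mantle terms cancel and isostasy reduces to e = (Σt_1 − Σt_2) − (Σ(ρt)_1 − Σ(ρt)_2) / ρ_m.
Σt_1 = 25.458 km; Σt_2 = 28.058 km; Σ(ρt)_1 = 72.5264; Σ(ρt)_2 = 80.55626 (in km·g cm⁻³).
e = (25.458 − 28.058) − (72.5264 − 80.55626) / 3.3 = −0.167 km.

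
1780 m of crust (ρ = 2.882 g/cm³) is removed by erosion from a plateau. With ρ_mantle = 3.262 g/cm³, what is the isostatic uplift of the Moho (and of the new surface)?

1570 m

Unloading: uplift u = e ρ_c/ρ_m = 1780 m × 2.882/3.262 = 1570 m.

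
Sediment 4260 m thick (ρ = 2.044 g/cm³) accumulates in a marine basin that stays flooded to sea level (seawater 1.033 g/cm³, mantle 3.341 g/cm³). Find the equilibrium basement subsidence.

Submarine loading: the sediment displaces seawater, and the subsidence is in turn flooded, so s (ρ_m − ρ_w) = t (ρ_sed − ρ_w).
s = 4260 m × (2.044 − 1.033) / (3.341 − 1.033) = 1870 m.

1870 m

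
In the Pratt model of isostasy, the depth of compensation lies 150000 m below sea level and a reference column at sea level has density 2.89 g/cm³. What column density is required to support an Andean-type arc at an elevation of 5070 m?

2.8 g/cm³

Pratt balance: ρ_ref D = ρ (D + h).
ρ = ρ_ref D/(D + h) = 2.89 × 150000 m/(150000 m + 5070 m) = 2.8 g/cm³.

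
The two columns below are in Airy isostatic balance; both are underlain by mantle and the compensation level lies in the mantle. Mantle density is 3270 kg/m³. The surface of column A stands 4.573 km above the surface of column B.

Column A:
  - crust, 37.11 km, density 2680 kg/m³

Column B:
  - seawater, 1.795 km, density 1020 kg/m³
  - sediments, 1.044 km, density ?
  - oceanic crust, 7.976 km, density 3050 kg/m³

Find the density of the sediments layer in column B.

Take the compensation level at the base of the deeper column (depth z_c below the surface of column A) and equate Σ ρ_i t_i down to z_c; mantle fills any gap and the z_c terms cancel.
Column A: 37.11×2680 + (z_c − 37.11)×3270
Column B: 4.573×0 + 1.795×1020 + 1.044×ρ + 7.976×3050 + (z_c − 4.573 − 10.815)×3270
The z_c×3270 term appears on both sides and cancels. Collect the known terms of each column as K = Σ(ρt)_known − 3270 × (depth of known layers): K_A = 99454.8 − 3270×37.11 = −21894.9; K_B = 26157.7 − 3270×(4.573 + 10.815) = −24161.06.
Balance: K_A = K_B + 1.044×ρ, so ρ = (K_A − K_B)/1.044 = 2266.16/1.044 = 2170 kg/m³.

2170 kg/m³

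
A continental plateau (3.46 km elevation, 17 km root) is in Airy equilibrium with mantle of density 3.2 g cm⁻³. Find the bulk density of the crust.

ρ_c h = (ρ_m − ρ_c) r → ρ_c (h + r) = ρ_m r → ρ_c = ρ_m r / (h + r).
ρ_c = 3.2 × 17 km / (3.46 km + 17 km) = 2.66 g cm⁻³.

2.66 g cm⁻³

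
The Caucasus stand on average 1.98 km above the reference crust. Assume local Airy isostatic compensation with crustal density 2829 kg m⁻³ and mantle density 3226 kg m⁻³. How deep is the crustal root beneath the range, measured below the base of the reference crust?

By Archimedes' principle applied to the lithosphere: the weight of the topography is balanced by the buoyancy of the root, ρ_c h = (ρ_m − ρ_c) r.
r = h · ρ_c / (ρ_m − ρ_c) = 1.98 km × 2829 / (3226 − 2829) = 14.1 km.

14.1 km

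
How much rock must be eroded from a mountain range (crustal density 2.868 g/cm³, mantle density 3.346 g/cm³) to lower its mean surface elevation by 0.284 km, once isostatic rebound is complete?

1.99 km

Net drop Δ = e − u = e − e ρ_c/ρ_m = e (ρ_m − ρ_c)/ρ_m.
e = Δ ρ_m/(ρ_m − ρ_c) = 0.284 km × 3.346/0.478 = 1.99 km.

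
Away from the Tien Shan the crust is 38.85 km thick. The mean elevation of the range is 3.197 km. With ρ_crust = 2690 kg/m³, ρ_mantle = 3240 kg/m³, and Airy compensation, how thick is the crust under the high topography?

Root depth r = h ρ_c / (ρ_m − ρ_c) = 3.197 km × 2690 / 550 = 15.64 km.
Total thickness = T + h + r = 38.85 km + 3.197 km + 15.64 km = 57.7 km.

57.7 km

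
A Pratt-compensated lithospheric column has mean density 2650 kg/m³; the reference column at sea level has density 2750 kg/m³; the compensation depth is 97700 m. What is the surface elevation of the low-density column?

3690 m

ρ_ref D = ρ (D + h) → h = D (ρ_ref − ρ)/ρ.
h = 97700 m × (2750 − 2650)/2650 = 3690 m.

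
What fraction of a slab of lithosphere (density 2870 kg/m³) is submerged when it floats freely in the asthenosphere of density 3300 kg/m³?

0.87

Submerged fraction = ρ_obj/ρ_fluid = 2870/3300 = 0.87.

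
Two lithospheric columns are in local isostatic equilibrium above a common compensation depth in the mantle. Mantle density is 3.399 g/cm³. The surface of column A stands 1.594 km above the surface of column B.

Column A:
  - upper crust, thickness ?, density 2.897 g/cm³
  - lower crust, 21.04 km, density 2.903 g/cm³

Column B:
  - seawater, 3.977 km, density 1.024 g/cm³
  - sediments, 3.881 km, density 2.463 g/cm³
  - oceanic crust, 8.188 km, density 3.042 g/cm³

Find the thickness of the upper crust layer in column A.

21.9 km

Take the compensation level at the base of the deeper column (depth z_c below the surface of column A) and equate Σ ρ_i t_i down to z_c; mantle fills any gap and the z_c terms cancel.
Column A: x×2.897 + 21.04×2.903 + (z_c − 21.04 − x)×3.399
Column B: 1.594×0 + 3.977×1.024 + 3.881×2.463 + 8.188×3.042 + (z_c − 1.594 − 16.046)×3.399
The z_c×3.399 term appears on both sides and cancels. Collect the known terms of each column as K = Σ(ρt)_known − 3.399 × (depth of known layers): K_A = 61.07912 − 3.399×21.04 = −10.43584; K_B = 38.539247 − 3.399×(1.594 + 16.046) = −21.419113.
Balance: K_A − x×(3.399 − 2.897) = K_B, so x = (K_A − K_B)/(3.399 − 2.897) = 10.9833/0.502 = 21.9 km.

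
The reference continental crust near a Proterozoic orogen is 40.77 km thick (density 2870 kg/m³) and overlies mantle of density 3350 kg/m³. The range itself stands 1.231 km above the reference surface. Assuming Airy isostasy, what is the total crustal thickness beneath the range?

Root depth r = h ρ_c / (ρ_m − ρ_c) = 1.231 km × 2870 / 480 = 7.36 km.
Total thickness = T + h + r = 40.77 km + 1.231 km + 7.36 km = 49.4 km.

49.4 km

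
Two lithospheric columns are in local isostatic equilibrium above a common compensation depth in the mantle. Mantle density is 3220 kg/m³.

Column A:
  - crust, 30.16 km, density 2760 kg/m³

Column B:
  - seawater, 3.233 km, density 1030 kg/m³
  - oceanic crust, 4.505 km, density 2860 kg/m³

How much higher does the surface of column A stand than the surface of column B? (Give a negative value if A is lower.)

1.61 km

For any compensation level in the mantle, the mantle terms cancel and isostasy reduces to e = (Σt_A − Σt_B) − (Σ(ρt)_A − Σ(ρt)_B) / ρ_m.
Σt_A = 30.16 km; Σt_B = 7.738 km; Σ(ρt)_A = 83241.6; Σ(ρt)_B = 16214.29 (in km·kg/m³).
e = (30.16 − 7.738) − (83241.6 − 16214.29) / 3220 = 1.61 km.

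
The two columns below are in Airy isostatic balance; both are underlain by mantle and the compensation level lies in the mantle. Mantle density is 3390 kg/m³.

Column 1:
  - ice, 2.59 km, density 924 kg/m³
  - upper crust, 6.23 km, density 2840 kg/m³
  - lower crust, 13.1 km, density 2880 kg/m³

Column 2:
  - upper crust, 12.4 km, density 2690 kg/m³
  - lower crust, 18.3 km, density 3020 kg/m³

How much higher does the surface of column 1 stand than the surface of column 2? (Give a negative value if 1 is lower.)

0.308 km

For any compensation level in the mantle, the mantle terms cancel and isostasy reduces to e = (Σt_1 − Σt_2) − (Σ(ρt)_1 − Σ(ρt)_2) / ρ_m.
Σt_1 = 21.92 km; Σt_2 = 30.7 km; Σ(ρt)_1 = 57814.36; Σ(ρt)_2 = 88622 (in km·kg/m³).
e = (21.92 − 30.7) − (57814.36 − 88622) / 3390 = 0.308 km.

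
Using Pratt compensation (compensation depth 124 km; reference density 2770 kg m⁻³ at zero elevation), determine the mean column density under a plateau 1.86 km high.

Pratt balance: ρ_ref D = ρ (D + h).
ρ = ρ_ref D/(D + h) = 2770 × 124 km/(124 km + 1.86 km) = 2730 kg m⁻³.

2730 kg m⁻³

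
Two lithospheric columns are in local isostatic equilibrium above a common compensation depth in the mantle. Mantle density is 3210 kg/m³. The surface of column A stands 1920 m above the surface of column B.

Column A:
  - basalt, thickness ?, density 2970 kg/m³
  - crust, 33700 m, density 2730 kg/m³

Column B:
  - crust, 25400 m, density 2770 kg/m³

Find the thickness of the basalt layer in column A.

Take the compensation level at the base of the deeper column (depth z_c below the surface of column A) and equate Σ ρ_i t_i down to z_c; mantle fills any gap and the z_c terms cancel.
Column A: x×2970 + 33700×2730 + (z_c − 33700 − x)×3210
Column B: 1920×0 + 25400×2770 + (z_c − 1920 − 25400)×3210
The z_c×3210 term appears on both sides and cancels. Collect the known terms of each column as K = Σ(ρt)_known − 3210 × (depth of known layers): K_A = 92001000 − 3210×33700 = −16176000; K_B = 70358000 − 3210×(1920 + 25400) = −17339200.
Balance: K_A − x×(3210 − 2970) = K_B, so x = (K_A − K_B)/(3210 − 2970) = 1163200/240 = 4850 m.

4850 m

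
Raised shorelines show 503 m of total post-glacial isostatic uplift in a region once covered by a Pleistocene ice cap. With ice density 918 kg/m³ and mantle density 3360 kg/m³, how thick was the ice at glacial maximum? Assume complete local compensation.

1840 m

u = t ρ_ice/ρ_m → t = u ρ_m/ρ_ice = 503 m × 3360/918 = 1840 m.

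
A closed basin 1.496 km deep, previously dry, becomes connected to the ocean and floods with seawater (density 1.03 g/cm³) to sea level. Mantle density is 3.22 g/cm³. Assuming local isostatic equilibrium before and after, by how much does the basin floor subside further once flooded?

After flooding the water column is d + s deep. Its weight must equal the weight of mantle displaced by the extra subsidence s: (d + s) ρ_w = s ρ_m.
s = d ρ_w / (ρ_m − ρ_w) = 1.496 km × 1.03/(3.22 − 1.03) = 0.704 km.

0.704 km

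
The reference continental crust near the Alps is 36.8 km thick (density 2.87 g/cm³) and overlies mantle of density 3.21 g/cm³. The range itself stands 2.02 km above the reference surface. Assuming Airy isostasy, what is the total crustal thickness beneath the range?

Root depth r = h ρ_c / (ρ_m − ρ_c) = 2.02 km × 2.87 / 0.34 = 17.05 km.
Total thickness = T + h + r = 36.8 km + 2.02 km + 17.05 km = 55.9 km.

55.9 km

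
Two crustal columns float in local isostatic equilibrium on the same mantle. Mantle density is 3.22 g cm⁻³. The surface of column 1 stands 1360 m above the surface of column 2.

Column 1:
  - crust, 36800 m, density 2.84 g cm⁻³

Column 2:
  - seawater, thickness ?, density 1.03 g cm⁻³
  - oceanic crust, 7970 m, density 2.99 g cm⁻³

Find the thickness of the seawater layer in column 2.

Take the compensation level at the base of the deeper column (depth z_c below the surface of column 1) and equate Σ ρ_i t_i down to z_c; mantle fills any gap and the z_c terms cancel.
Column 1: 36800×2.84 + (z_c − 36800)×3.22
Column 2: 1360×0 + x×1.03 + 7970×2.99 + (z_c − 1360 − 7970 − x)×3.22
The z_c×3.22 term appears on both sides and cancels. Collect the known terms of each column as K = Σ(ρt)_known − 3.22 × (depth of known layers): K_1 = 104512 − 3.22×36800 = −13984; K_2 = 23830.3 − 3.22×(1360 + 7970) = −6212.3.
Balance: K_1 = K_2 − x×(3.22 − 1.03), so x = (K_2 − K_1)/(3.22 − 1.03) = 7771.7/2.19 = 3550 m.

3550 m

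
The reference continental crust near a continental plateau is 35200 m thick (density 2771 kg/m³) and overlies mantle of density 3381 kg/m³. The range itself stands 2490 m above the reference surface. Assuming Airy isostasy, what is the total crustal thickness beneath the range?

49000 m

Root depth r = h ρ_c / (ρ_m − ρ_c) = 2490 m × 2771 / 610 = 11310 m.
Total thickness = T + h + r = 35200 m + 2490 m + 11310 m = 49000 m.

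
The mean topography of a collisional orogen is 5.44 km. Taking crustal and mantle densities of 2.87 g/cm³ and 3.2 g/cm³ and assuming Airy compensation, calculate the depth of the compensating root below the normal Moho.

Balancing pressure at the compensation depth: the weight of the topography is balanced by the buoyancy of the root, ρ_c h = (ρ_m − ρ_c) r.
r = h · ρ_c / (ρ_m − ρ_c) = 5.44 km × 2.87 / (3.2 − 2.87) = 47.3 km.

47.3 km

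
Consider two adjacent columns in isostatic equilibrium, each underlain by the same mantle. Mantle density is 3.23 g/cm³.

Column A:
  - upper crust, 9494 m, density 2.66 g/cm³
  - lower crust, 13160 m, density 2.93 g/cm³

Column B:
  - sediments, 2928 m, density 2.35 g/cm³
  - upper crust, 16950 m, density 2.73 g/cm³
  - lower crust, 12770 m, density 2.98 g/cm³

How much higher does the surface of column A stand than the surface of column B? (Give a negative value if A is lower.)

For any compensation level in the mantle, the mantle terms cancel and isostasy reduces to e = (Σt_A − Σt_B) − (Σ(ρt)_A − Σ(ρt)_B) / ρ_m.
Σt_A = 22654 m; Σt_B = 32648 m; Σ(ρt)_A = 63812.84; Σ(ρt)_B = 91208.9 (in m·g/cm³).
e = (22654 − 32648) − (63812.84 − 91208.9) / 3.23 = −1510 m.

−1510 m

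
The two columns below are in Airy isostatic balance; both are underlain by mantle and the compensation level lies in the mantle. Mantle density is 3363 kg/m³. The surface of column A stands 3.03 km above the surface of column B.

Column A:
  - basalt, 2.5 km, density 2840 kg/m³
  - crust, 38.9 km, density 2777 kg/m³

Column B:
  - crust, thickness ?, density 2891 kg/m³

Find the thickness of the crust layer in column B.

Take the compensation level at the base of the deeper column (depth z_c below the surface of column A) and equate Σ ρ_i t_i down to z_c; mantle fills any gap and the z_c terms cancel.
Column A: 2.5×2840 + 38.9×2777 + (z_c − 41.4)×3363
Column B: 3.03×0 + x×2891 + (z_c − 3.03 − 0 − x)×3363
The z_c×3363 term appears on both sides and cancels. Collect the known terms of each column as K = Σ(ρt)_known − 3363 × (depth of known layers): K_A = 115125.3 − 3363×41.4 = −24102.9; K_B = 0 − 3363×(3.03 + 0) = −10189.89.
Balance: K_A = K_B − x×(3363 − 2891), so x = (K_B − K_A)/(3363 − 2891) = 13913/472 = 29.5 km.

29.5 km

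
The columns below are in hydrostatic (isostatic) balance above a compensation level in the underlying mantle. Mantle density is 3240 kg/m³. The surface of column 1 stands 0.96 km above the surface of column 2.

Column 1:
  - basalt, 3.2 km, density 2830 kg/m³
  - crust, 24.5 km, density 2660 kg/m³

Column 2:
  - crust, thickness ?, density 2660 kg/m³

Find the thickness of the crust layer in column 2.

21.4 km

Take the compensation level at the base of the deeper column (depth z_c below the surface of column 1) and equate Σ ρ_i t_i down to z_c; mantle fills any gap and the z_c terms cancel.
Column 1: 3.2×2830 + 24.5×2660 + (z_c − 27.7)×3240
Column 2: 0.96×0 + x×2660 + (z_c − 0.96 − 0 − x)×3240
The z_c×3240 term appears on both sides and cancels. Collect the known terms of each column as K = Σ(ρt)_known − 3240 × (depth of known layers): K_1 = 74226 − 3240×27.7 = −15522; K_2 = 0 − 3240×(0.96 + 0) = −3110.4.
Balance: K_1 = K_2 − x×(3240 − 2660), so x = (K_2 − K_1)/(3240 − 2660) = 12411.6/580 = 21.4 km.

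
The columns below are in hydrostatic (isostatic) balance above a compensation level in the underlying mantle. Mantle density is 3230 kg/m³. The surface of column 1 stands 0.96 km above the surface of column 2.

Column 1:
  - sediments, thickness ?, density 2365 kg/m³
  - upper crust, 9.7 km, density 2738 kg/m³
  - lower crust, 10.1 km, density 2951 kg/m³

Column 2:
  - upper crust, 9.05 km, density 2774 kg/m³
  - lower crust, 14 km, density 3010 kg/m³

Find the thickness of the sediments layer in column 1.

Take the compensation level at the base of the deeper column (depth z_c below the surface of column 1) and equate Σ ρ_i t_i down to z_c; mantle fills any gap and the z_c terms cancel.
Column 1: x×2365 + 9.7×2738 + 10.1×2951 + (z_c − 19.8 − x)×3230
Column 2: 0.96×0 + 9.05×2774 + 14×3010 + (z_c − 0.96 − 23.05)×3230
The z_c×3230 term appears on both sides and cancels. Collect the known terms of each column as K = Σ(ρt)_known − 3230 × (depth of known layers): K_1 = 56363.7 − 3230×19.8 = −7590.3; K_2 = 67244.7 − 3230×(0.96 + 23.05) = −10307.6.
Balance: K_1 − x×(3230 − 2365) = K_2, so x = (K_1 − K_2)/(3230 − 2365) = 2717.3/865 = 3.14 km.

3.14 km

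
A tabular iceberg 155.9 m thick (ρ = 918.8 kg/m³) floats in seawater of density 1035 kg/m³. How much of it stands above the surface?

17.5 m

Floating equilibrium: submerged depth d = t ρ_obj/ρ_fluid = 155.9 m × 918.8/1035 = 138.4 m.
Freeboard = t − d = 155.9 m − 138.4 m = 17.5 m.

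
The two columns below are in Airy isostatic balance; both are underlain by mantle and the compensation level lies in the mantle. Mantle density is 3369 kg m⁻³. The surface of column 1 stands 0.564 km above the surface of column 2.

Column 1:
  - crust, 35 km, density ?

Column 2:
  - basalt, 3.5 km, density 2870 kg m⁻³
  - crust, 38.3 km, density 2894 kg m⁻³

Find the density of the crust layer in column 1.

Take the compensation level at the base of the deeper column (depth z_c below the surface of column 1) and equate Σ ρ_i t_i down to z_c; mantle fills any gap and the z_c terms cancel.
Column 1: 35×ρ + (z_c − 35)×3369
Column 2: 0.564×0 + 3.5×2870 + 38.3×2894 + (z_c − 0.564 − 41.8)×3369
The z_c×3369 term appears on both sides and cancels. Collect the known terms of each column as K = Σ(ρt)_known − 3369 × (depth of known layers): K_1 = 0 − 3369×35 = −117915; K_2 = 120885.2 − 3369×(0.564 + 41.8) = −21839.116.
Balance: K_1 + 35×ρ = K_2, so ρ = (K_2 − K_1)/35 = 96075.9/35 = 2750 kg m⁻³.

2750 kg m⁻³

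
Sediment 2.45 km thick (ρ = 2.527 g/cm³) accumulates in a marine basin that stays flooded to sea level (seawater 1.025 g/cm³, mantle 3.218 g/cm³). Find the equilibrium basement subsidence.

Submarine loading: the sediment displaces seawater, and the subsidence is in turn flooded, so s (ρ_m − ρ_w) = t (ρ_sed − ρ_w).
s = 2.45 km × (2.527 − 1.025) / (3.218 − 1.025) = 1.68 km.

1.68 km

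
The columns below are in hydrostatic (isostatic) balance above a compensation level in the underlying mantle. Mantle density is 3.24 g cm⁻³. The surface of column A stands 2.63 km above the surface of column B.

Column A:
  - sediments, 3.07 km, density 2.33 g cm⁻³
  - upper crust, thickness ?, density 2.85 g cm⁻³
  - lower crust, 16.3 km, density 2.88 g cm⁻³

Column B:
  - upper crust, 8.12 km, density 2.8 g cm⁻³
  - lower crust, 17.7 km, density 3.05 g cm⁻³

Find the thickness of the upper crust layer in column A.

Take the compensation level at the base of the deeper column (depth z_c below the surface of column A) and equate Σ ρ_i t_i down to z_c; mantle fills any gap and the z_c terms cancel.
Column A: 3.07×2.33 + x×2.85 + 16.3×2.88 + (z_c − 19.37 − x)×3.24
Column B: 2.63×0 + 8.12×2.8 + 17.7×3.05 + (z_c − 2.63 − 25.82)×3.24
The z_c×3.24 term appears on both sides and cancels. Collect the known terms of each column as K = Σ(ρt)_known − 3.24 × (depth of known layers): K_A = 54.0971 − 3.24×19.37 = −8.6617; K_B = 76.721 − 3.24×(2.63 + 25.82) = −15.457.
Balance: K_A − x×(3.24 − 2.85) = K_B, so x = (K_A − K_B)/(3.24 − 2.85) = 6.7953/0.39 = 17.4 km.

17.4 km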